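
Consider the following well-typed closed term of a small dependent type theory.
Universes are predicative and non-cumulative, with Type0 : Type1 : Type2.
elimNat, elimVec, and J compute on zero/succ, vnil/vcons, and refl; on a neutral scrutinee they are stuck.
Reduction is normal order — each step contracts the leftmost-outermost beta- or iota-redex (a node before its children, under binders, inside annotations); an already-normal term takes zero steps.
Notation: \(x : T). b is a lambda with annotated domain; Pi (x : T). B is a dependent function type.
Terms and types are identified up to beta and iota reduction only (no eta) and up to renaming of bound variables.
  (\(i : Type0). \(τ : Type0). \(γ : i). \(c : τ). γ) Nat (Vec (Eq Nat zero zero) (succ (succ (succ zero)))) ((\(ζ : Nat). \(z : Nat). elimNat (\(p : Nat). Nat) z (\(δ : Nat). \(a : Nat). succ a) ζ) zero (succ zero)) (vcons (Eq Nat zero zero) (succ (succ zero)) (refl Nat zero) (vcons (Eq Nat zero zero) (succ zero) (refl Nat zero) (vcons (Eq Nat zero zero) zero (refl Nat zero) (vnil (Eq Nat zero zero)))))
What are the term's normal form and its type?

reduced normal form:
  succ zero
type:
  Nat


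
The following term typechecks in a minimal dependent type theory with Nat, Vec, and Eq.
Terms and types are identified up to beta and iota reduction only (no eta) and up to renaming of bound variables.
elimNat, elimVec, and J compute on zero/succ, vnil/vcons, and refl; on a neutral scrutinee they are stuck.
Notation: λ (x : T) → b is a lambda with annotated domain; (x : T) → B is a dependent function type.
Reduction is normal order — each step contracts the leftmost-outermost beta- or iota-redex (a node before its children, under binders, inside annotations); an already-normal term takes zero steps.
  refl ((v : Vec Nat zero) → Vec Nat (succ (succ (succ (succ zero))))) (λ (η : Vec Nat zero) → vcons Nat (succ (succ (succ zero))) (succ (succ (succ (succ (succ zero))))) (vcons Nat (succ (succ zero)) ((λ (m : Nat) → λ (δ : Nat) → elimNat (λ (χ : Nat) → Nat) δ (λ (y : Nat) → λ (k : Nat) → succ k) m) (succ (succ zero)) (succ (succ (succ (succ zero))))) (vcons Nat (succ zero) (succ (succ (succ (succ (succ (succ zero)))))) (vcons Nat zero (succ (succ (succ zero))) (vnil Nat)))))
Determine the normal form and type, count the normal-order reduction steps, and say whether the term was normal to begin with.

reduced normal form:
  refl ((v : Vec Nat zero) → Vec Nat (succ (succ (succ (succ zero))))) (λ (η : Vec Nat zero) → vcons Nat (succ (succ (succ zero))) (succ (succ (succ (succ (succ zero))))) (vcons Nat (succ (succ zero)) (succ (succ (succ (succ (succ (succ zero)))))) (vcons Nat (succ zero) (succ (succ (succ (succ (succ (succ zero)))))) (vcons Nat zero (succ (succ (succ zero))) (vnil Nat)))))
inferred type:
  Eq ((v : Vec Nat zero) → Vec Nat (succ (succ (succ (succ zero))))) (λ (η : Vec Nat zero) → vcons Nat (succ (succ (succ zero))) (succ (succ (succ (succ (succ zero))))) (vcons Nat (succ (succ zero)) (succ (succ (succ (succ (succ (succ zero)))))) (vcons Nat (succ zero) (succ (succ (succ (succ (succ (succ zero)))))) (vcons Nat zero (succ (succ (succ zero))) (vnil Nat))))) (λ (m : Vec Nat zero) → vcons Nat (succ (succ (succ zero))) (succ (succ (succ (succ (succ zero))))) (vcons Nat (succ (succ zero)) (succ (succ (succ (succ (succ (succ zero)))))) (vcons Nat (succ zero) (succ (succ (succ (succ (succ (succ zero)))))) (vcons Nat zero (succ (succ (succ zero))) (vnil Nat)))))
reduction steps (normal order): 9
already normal: no
first redex: a beta-redex


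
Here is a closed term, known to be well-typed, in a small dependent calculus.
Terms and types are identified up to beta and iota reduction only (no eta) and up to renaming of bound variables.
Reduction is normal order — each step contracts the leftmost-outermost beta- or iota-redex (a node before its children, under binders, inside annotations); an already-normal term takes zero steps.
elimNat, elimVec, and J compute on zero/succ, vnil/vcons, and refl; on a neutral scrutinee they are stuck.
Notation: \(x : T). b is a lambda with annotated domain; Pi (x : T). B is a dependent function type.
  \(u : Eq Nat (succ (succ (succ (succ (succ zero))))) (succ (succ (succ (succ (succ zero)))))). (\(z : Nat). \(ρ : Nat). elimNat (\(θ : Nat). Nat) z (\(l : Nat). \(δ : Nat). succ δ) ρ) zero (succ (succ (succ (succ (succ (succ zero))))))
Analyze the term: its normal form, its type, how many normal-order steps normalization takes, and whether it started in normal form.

reduced normal form:
  \(u : Eq Nat (succ (succ (succ (succ (succ zero))))) (succ (succ (succ (succ (succ zero)))))). succ (succ (succ (succ (succ (succ zero)))))
inferred type:
  Pi (u : Eq Nat (succ (succ (succ (succ (succ zero))))) (succ (succ (succ (succ (succ zero)))))). Nat
normal-order step count: 21
term was already normal: no
first redex: a beta-redex


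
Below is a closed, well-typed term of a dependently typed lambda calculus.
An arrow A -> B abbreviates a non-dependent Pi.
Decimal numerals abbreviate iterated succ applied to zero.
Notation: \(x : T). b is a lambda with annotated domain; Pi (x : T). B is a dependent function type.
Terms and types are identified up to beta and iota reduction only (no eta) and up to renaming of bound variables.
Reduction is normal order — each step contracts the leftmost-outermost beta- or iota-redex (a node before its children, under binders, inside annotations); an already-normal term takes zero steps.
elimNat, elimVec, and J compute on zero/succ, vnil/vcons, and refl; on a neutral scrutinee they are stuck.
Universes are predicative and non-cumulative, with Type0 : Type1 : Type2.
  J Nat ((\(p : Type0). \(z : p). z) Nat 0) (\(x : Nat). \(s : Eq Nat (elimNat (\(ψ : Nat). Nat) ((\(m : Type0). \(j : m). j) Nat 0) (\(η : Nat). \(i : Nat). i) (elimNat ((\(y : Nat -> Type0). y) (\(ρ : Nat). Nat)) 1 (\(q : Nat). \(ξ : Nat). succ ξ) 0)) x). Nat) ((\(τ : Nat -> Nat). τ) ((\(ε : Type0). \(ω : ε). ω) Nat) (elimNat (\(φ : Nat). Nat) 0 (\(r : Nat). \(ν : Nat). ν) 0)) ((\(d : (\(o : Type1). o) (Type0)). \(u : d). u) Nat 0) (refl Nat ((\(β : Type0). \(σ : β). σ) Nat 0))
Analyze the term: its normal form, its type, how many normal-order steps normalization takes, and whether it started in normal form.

resulting normal form:
  0
the term's type:
  Nat
normal-order step count: 5
term was already normal: no
first redex: a J iota-redex


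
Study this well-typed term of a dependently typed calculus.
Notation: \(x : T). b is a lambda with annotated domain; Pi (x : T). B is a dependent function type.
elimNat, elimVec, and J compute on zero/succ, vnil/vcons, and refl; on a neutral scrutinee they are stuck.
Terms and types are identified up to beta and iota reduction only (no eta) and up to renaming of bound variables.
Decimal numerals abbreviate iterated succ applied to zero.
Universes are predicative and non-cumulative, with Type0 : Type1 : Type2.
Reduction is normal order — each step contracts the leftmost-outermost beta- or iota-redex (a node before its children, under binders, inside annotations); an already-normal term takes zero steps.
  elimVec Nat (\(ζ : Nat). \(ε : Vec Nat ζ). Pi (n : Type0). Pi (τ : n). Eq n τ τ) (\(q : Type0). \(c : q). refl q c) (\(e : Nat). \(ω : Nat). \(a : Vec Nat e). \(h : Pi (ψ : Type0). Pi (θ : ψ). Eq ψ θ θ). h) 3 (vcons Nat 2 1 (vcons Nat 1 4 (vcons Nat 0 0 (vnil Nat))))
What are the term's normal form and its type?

reduced normal form:
  \(ζ : Type0). \(ε : ζ). refl ζ ε
the term's type:
  Pi (ζ : Type0). Pi (ε : ζ). Eq ζ ε ε


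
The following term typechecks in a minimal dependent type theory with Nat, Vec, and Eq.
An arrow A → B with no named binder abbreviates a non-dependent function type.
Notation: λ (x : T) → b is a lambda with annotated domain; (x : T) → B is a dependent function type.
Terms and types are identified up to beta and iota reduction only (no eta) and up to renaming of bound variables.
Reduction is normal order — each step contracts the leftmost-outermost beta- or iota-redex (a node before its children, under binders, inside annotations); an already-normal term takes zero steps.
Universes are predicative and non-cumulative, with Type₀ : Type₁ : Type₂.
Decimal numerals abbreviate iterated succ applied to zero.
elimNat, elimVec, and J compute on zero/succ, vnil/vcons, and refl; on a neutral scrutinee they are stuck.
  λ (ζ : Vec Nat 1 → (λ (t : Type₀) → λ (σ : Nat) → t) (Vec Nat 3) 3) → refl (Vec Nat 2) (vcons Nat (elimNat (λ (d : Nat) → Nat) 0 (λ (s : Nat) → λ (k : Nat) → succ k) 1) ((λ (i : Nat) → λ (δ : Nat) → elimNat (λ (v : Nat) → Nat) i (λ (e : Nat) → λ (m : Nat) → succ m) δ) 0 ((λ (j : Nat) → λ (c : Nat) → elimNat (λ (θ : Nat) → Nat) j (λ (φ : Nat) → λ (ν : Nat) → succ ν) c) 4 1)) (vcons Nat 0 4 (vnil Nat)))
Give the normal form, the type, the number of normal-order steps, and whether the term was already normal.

reduced normal form:
  λ (ζ : Vec Nat 1 → Vec Nat 3) → refl (Vec Nat 2) (vcons Nat 1 5 (vcons Nat 0 4 (vnil Nat)))
type:
  (Vec Nat 1 → Vec Nat 3) → Eq (Vec Nat 2) (vcons Nat 1 5 (vcons Nat 0 4 (vnil Nat))) (vcons Nat 1 5 (vcons Nat 0 4 (vnil Nat)))
reduction steps (normal order): 30
already normal: no
first redex: a beta-redex


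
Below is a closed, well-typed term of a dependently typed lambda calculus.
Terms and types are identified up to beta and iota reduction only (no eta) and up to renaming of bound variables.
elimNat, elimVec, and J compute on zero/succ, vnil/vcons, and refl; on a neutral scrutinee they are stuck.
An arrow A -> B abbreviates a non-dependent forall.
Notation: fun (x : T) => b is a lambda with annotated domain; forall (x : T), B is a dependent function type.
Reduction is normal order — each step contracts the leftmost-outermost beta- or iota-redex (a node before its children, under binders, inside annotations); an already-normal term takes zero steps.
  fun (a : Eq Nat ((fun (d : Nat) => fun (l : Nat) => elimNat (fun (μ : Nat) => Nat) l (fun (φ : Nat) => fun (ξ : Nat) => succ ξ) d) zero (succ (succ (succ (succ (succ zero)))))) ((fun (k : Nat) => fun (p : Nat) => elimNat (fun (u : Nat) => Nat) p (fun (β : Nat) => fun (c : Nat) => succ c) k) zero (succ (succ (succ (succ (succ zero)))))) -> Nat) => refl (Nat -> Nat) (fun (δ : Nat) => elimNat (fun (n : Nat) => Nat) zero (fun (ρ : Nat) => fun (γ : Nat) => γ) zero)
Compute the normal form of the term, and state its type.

resulting normal form:
  fun (a : Eq Nat (succ (succ (succ (succ (succ zero))))) (succ (succ (succ (succ (succ zero))))) -> Nat) => refl (Nat -> Nat) (fun (d : Nat) => zero)
the term's type:
  (Eq Nat (succ (succ (succ (succ (succ zero))))) (succ (succ (succ (succ (succ zero))))) -> Nat) -> Eq (Nat -> Nat) (fun (a : Nat) => zero) (fun (d : Nat) => zero)
observation: the term reaches its normal form after 7 normal-order steps.


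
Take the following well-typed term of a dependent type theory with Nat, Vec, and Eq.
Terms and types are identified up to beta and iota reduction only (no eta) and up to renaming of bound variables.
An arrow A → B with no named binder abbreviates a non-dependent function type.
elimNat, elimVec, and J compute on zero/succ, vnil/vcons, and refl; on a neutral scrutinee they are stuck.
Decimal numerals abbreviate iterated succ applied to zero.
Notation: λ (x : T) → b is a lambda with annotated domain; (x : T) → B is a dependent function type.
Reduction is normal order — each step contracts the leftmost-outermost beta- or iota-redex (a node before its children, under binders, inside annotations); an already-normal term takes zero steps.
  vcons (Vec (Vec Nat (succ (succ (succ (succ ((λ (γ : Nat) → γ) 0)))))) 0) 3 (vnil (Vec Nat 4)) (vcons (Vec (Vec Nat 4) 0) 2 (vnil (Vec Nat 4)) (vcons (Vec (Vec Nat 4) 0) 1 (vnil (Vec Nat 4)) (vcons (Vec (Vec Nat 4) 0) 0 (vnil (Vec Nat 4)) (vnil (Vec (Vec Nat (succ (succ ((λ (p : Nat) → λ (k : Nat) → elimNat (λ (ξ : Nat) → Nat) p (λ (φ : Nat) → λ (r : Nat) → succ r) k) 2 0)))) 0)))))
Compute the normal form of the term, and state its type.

resulting normal form:
  vcons (Vec (Vec Nat 4) 0) 3 (vnil (Vec Nat 4)) (vcons (Vec (Vec Nat 4) 0) 2 (vnil (Vec Nat 4)) (vcons (Vec (Vec Nat 4) 0) 1 (vnil (Vec Nat 4)) (vcons (Vec (Vec Nat 4) 0) 0 (vnil (Vec Nat 4)) (vnil (Vec (Vec Nat 4) 0)))))
inferred type:
  Vec (Vec (Vec Nat 4) 0) 4
observation: the first redex contracted is a beta-redex; the normal form is reached in 4 normal-order steps.


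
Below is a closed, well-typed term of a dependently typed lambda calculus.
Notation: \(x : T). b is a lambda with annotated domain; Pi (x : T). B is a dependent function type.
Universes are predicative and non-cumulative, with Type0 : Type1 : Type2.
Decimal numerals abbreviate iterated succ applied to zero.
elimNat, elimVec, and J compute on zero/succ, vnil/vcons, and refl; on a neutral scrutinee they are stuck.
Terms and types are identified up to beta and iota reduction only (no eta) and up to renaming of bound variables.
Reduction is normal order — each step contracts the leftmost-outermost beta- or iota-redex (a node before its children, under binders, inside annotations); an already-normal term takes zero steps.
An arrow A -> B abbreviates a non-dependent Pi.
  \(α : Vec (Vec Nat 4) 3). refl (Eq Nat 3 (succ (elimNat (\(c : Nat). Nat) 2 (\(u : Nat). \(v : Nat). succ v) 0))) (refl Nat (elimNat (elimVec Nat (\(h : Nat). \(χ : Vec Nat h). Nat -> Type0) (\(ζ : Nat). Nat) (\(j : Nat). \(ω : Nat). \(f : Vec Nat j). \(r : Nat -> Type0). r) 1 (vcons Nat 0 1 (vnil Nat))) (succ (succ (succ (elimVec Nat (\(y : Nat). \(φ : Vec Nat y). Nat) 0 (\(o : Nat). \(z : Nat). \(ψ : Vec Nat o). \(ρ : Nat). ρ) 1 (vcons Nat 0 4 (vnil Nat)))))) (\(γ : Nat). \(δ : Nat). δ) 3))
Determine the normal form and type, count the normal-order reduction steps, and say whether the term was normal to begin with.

reduced normal form:
  \(α : Vec (Vec Nat 4) 3). refl (Eq Nat 3 3) (refl Nat 3)
the term's type:
  Vec (Vec Nat 4) 3 -> Eq (Eq Nat 3 3) (refl Nat 3) (refl Nat 3)
normal-order step count: 17
started in normal form: no
first contracted redex: an elimNat iota-redex


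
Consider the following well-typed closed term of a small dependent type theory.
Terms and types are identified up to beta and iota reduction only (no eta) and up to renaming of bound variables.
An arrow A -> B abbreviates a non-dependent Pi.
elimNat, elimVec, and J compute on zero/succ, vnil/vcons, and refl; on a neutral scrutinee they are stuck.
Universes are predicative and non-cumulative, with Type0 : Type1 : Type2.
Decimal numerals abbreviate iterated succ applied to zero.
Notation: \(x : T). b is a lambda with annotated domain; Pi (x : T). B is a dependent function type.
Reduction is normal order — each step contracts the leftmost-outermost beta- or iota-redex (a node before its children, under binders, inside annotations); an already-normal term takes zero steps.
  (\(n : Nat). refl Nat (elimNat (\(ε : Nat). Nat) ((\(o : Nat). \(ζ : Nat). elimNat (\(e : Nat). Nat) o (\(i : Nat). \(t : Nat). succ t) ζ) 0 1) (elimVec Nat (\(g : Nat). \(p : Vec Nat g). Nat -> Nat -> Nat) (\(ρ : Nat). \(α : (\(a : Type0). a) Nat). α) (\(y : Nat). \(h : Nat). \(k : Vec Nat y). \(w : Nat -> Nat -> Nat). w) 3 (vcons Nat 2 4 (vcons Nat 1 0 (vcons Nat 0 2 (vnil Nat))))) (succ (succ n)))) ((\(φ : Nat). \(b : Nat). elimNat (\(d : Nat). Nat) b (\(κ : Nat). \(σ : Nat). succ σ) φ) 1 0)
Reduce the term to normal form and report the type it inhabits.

reduced normal form:
  refl Nat 1
the term's type:
  Eq Nat 1 1
observation: the term reaches its normal form after 72 normal-order steps.


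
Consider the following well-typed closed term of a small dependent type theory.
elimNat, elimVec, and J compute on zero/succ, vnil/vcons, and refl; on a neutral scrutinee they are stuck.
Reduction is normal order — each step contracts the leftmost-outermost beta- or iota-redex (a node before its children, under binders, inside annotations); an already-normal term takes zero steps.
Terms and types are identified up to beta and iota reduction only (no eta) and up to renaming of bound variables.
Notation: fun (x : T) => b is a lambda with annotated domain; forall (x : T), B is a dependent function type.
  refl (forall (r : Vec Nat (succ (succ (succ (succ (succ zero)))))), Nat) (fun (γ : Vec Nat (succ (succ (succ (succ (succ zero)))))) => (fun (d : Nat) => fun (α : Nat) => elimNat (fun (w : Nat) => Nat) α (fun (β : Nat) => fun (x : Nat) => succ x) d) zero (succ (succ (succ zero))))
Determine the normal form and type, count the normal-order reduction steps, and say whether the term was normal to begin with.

reduced normal form:
  refl (forall (r : Vec Nat (succ (succ (succ (succ (succ zero)))))), Nat) (fun (γ : Vec Nat (succ (succ (succ (succ (succ zero)))))) => succ (succ (succ zero)))
type:
  Eq (forall (r : Vec Nat (succ (succ (succ (succ (succ zero)))))), Nat) (fun (γ : Vec Nat (succ (succ (succ (succ (succ zero)))))) => succ (succ (succ zero))) (fun (d : Vec Nat (succ (succ (succ (succ (succ zero)))))) => succ (succ (succ zero)))
reduction steps (normal order): 3
started in normal form: no
first contracted redex: a beta-redex


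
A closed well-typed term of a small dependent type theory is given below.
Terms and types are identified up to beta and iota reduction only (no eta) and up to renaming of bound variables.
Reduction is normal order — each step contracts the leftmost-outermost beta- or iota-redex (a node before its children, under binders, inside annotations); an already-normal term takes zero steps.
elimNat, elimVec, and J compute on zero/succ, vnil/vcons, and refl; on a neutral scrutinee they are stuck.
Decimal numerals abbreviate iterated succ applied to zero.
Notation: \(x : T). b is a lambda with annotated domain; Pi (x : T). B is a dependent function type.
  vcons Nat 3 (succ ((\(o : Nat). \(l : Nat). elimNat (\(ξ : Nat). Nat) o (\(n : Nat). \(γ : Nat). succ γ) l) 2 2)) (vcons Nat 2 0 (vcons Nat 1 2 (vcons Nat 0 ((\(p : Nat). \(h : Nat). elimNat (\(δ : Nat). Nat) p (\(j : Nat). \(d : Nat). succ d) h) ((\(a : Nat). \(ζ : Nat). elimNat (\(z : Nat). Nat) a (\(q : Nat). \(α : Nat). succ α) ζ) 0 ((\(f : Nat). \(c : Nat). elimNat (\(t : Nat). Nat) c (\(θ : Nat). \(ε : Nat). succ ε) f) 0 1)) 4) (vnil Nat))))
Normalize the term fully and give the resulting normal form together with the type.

reduced normal form:
  vcons Nat 3 5 (vcons Nat 2 0 (vcons Nat 1 2 (vcons Nat 0 5 (vnil Nat))))
inferred type:
  Vec Nat 4
observation: normalization takes exactly 33 steps under the normal-order strategy.


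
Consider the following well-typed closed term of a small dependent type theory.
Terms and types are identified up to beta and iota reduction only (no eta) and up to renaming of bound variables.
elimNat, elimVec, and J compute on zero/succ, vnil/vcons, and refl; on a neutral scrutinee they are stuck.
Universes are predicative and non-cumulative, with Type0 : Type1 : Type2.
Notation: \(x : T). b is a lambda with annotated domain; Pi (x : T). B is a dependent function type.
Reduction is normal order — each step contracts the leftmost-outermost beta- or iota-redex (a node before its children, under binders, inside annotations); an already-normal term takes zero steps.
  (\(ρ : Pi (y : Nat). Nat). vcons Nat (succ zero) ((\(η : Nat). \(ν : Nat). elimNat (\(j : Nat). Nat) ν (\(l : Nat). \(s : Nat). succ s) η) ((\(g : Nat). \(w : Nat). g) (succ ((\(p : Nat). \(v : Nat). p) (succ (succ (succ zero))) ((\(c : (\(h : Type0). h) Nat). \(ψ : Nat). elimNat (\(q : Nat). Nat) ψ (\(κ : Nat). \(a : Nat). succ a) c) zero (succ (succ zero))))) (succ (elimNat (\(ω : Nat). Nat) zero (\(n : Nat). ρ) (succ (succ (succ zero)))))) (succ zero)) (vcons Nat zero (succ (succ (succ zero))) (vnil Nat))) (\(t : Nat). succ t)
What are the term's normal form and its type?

normal form:
  vcons Nat (succ zero) (succ (succ (succ (succ (succ zero))))) (vcons Nat zero (succ (succ (succ zero))) (vnil Nat))
inferred type:
  Vec Nat (succ (succ zero))


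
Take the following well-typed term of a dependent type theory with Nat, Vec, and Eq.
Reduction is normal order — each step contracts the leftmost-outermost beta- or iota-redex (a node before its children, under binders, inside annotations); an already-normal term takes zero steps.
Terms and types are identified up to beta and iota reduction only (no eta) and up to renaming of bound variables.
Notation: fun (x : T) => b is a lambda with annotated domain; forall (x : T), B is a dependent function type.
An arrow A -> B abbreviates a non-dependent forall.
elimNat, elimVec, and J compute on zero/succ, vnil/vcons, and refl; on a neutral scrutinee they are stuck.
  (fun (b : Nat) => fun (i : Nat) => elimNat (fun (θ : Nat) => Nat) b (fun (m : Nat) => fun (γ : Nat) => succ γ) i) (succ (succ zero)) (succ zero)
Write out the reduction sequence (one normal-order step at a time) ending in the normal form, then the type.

normal-order reduction sequence:
  (fun (b : Nat) => fun (i : Nat) => elimNat (fun (θ : Nat) => Nat) b (fun (m : Nat) => fun (γ : Nat) => succ γ) i) (succ (succ zero)) (succ zero)
  ~> (fun (b : Nat) => elimNat (fun (i : Nat) => Nat) (succ (succ zero)) (fun (θ : Nat) => fun (m : Nat) => succ m) b) (succ zero)
  ~> elimNat (fun (b : Nat) => Nat) (succ (succ zero)) (fun (i : Nat) => fun (θ : Nat) => succ θ) (succ zero)
  ~> (fun (b : Nat) => fun (i : Nat) => succ i) zero (elimNat (fun (θ : Nat) => Nat) (succ (succ zero)) (fun (m : Nat) => fun (γ : Nat) => succ γ) zero)
  ~> (fun (b : Nat) => succ b) (elimNat (fun (i : Nat) => Nat) (succ (succ zero)) (fun (θ : Nat) => fun (m : Nat) => succ m) zero)
  ~> succ (elimNat (fun (b : Nat) => Nat) (succ (succ zero)) (fun (i : Nat) => fun (θ : Nat) => succ θ) zero)
  ~> succ (succ (succ zero))
inferred type:
  Nat


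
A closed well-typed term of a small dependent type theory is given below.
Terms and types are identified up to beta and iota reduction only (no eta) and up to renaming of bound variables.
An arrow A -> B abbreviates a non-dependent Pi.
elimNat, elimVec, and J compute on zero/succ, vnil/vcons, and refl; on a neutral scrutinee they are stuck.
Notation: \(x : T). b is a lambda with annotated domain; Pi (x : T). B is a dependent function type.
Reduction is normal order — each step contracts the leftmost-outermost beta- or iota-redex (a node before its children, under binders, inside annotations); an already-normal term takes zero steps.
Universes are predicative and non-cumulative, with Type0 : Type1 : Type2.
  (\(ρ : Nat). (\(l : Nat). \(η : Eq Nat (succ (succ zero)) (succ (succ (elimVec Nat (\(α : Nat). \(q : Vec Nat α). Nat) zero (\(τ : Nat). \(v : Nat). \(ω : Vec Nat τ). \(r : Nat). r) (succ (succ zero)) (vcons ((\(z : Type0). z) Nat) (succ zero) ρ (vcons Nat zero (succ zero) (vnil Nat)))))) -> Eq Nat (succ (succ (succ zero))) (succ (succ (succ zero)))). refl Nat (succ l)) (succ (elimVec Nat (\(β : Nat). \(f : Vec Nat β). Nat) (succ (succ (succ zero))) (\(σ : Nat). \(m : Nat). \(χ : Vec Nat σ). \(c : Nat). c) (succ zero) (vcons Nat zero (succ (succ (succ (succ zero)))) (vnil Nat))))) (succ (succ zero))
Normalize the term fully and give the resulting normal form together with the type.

normal form:
  \(ρ : Eq Nat (succ (succ zero)) (succ (succ zero)) -> Eq Nat (succ (succ (succ zero))) (succ (succ (succ zero)))). refl Nat (succ (succ (succ (succ (succ zero)))))
type:
  (Eq Nat (succ (succ zero)) (succ (succ zero)) -> Eq Nat (succ (succ (succ zero))) (succ (succ (succ zero)))) -> Eq Nat (succ (succ (succ (succ (succ zero))))) (succ (succ (succ (succ (succ zero)))))


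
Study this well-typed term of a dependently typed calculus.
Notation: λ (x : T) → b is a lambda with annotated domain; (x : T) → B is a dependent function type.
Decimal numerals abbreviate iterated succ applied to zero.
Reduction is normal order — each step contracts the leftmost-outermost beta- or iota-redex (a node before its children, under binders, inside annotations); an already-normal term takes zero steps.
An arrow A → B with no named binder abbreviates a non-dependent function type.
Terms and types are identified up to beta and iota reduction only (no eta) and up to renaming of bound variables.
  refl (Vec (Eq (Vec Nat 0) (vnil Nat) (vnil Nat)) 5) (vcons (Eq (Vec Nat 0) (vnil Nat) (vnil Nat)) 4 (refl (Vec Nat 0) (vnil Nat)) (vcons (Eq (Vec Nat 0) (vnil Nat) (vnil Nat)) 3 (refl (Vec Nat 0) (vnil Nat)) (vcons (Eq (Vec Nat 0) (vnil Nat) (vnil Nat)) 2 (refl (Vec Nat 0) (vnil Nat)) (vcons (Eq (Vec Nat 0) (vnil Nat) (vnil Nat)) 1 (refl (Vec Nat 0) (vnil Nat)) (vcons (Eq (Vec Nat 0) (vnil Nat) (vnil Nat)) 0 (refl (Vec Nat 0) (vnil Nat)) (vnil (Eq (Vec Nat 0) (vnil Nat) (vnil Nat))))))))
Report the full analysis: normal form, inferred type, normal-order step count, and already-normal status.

normal form:
  refl (Vec (Eq (Vec Nat 0) (vnil Nat) (vnil Nat)) 5) (vcons (Eq (Vec Nat 0) (vnil Nat) (vnil Nat)) 4 (refl (Vec Nat 0) (vnil Nat)) (vcons (Eq (Vec Nat 0) (vnil Nat) (vnil Nat)) 3 (refl (Vec Nat 0) (vnil Nat)) (vcons (Eq (Vec Nat 0) (vnil Nat) (vnil Nat)) 2 (refl (Vec Nat 0) (vnil Nat)) (vcons (Eq (Vec Nat 0) (vnil Nat) (vnil Nat)) 1 (refl (Vec Nat 0) (vnil Nat)) (vcons (Eq (Vec Nat 0) (vnil Nat) (vnil Nat)) 0 (refl (Vec Nat 0) (vnil Nat)) (vnil (Eq (Vec Nat 0) (vnil Nat) (vnil Nat))))))))
the term's type:
  Eq (Vec (Eq (Vec Nat 0) (vnil Nat) (vnil Nat)) 5) (vcons (Eq (Vec Nat 0) (vnil Nat) (vnil Nat)) 4 (refl (Vec Nat 0) (vnil Nat)) (vcons (Eq (Vec Nat 0) (vnil Nat) (vnil Nat)) 3 (refl (Vec Nat 0) (vnil Nat)) (vcons (Eq (Vec Nat 0) (vnil Nat) (vnil Nat)) 2 (refl (Vec Nat 0) (vnil Nat)) (vcons (Eq (Vec Nat 0) (vnil Nat) (vnil Nat)) 1 (refl (Vec Nat 0) (vnil Nat)) (vcons (Eq (Vec Nat 0) (vnil Nat) (vnil Nat)) 0 (refl (Vec Nat 0) (vnil Nat)) (vnil (Eq (Vec Nat 0) (vnil Nat) (vnil Nat)))))))) (vcons (Eq (Vec Nat 0) (vnil Nat) (vnil Nat)) 4 (refl (Vec Nat 0) (vnil Nat)) (vcons (Eq (Vec Nat 0) (vnil Nat) (vnil Nat)) 3 (refl (Vec Nat 0) (vnil Nat)) (vcons (Eq (Vec Nat 0) (vnil Nat) (vnil Nat)) 2 (refl (Vec Nat 0) (vnil Nat)) (vcons (Eq (Vec Nat 0) (vnil Nat) (vnil Nat)) 1 (refl (Vec Nat 0) (vnil Nat)) (vcons (Eq (Vec Nat 0) (vnil Nat) (vnil Nat)) 0 (refl (Vec Nat 0) (vnil Nat)) (vnil (Eq (Vec Nat 0) (vnil Nat) (vnil Nat))))))))
normal-order step count: 0
term was already normal: yes


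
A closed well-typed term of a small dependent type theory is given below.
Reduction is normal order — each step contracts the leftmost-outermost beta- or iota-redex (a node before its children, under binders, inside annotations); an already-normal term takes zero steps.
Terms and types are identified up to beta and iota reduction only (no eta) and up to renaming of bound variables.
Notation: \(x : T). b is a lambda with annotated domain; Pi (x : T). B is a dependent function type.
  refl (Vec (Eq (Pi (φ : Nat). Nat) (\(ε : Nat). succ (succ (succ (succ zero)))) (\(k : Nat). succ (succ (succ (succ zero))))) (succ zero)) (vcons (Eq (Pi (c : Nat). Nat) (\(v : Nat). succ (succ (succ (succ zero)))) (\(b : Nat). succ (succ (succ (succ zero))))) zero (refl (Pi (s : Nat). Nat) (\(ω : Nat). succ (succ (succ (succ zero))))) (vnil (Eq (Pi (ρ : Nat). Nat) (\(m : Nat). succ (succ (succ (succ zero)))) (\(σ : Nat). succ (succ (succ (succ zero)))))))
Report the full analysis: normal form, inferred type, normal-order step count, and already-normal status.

normal form:
  refl (Vec (Eq (Pi (φ : Nat). Nat) (\(ε : Nat). succ (succ (succ (succ zero)))) (\(k : Nat). succ (succ (succ (succ zero))))) (succ zero)) (vcons (Eq (Pi (c : Nat). Nat) (\(v : Nat). succ (succ (succ (succ zero)))) (\(b : Nat). succ (succ (succ (succ zero))))) zero (refl (Pi (s : Nat). Nat) (\(ω : Nat). succ (succ (succ (succ zero))))) (vnil (Eq (Pi (ρ : Nat). Nat) (\(m : Nat). succ (succ (succ (succ zero)))) (\(σ : Nat). succ (succ (succ (succ zero)))))))
inferred type:
  Eq (Vec (Eq (Pi (φ : Nat). Nat) (\(ε : Nat). succ (succ (succ (succ zero)))) (\(k : Nat). succ (succ (succ (succ zero))))) (succ zero)) (vcons (Eq (Pi (c : Nat). Nat) (\(v : Nat). succ (succ (succ (succ zero)))) (\(b : Nat). succ (succ (succ (succ zero))))) zero (refl (Pi (s : Nat). Nat) (\(ω : Nat). succ (succ (succ (succ zero))))) (vnil (Eq (Pi (ρ : Nat). Nat) (\(m : Nat). succ (succ (succ (succ zero)))) (\(σ : Nat). succ (succ (succ (succ zero))))))) (vcons (Eq (Pi (g : Nat). Nat) (\(d : Nat). succ (succ (succ (succ zero)))) (\(i : Nat). succ (succ (succ (succ zero))))) zero (refl (Pi (w : Nat). Nat) (\(ξ : Nat). succ (succ (succ (succ zero))))) (vnil (Eq (Pi (e : Nat). Nat) (\(χ : Nat). succ (succ (succ (succ zero)))) (\(r : Nat). succ (succ (succ (succ zero)))))))
normal-order step count: 0
started in normal form: yes


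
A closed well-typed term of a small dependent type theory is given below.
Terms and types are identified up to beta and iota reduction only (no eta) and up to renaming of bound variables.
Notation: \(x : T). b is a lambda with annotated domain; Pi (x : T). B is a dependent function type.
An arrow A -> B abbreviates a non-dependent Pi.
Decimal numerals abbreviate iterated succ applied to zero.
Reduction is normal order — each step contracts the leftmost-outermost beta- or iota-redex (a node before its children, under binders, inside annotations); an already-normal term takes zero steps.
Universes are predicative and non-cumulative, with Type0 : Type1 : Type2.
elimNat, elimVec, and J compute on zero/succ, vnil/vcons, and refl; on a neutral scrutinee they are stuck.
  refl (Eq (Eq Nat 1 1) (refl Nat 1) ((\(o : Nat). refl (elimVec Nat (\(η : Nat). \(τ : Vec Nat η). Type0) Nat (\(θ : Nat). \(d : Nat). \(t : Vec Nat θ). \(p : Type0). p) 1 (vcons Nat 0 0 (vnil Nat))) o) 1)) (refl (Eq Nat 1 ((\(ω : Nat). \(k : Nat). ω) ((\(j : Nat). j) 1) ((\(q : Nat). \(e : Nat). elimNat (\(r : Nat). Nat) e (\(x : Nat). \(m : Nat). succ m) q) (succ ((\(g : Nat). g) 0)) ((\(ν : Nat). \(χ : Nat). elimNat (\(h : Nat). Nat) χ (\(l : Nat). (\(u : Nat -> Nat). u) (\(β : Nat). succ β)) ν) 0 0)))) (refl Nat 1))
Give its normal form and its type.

resulting normal form:
  refl (Eq (Eq Nat 1 1) (refl Nat 1) (refl Nat 1)) (refl (Eq Nat 1 1) (refl Nat 1))
type:
  Eq (Eq (Eq Nat 1 1) (refl Nat 1) (refl Nat 1)) (refl (Eq Nat 1 1) (refl Nat 1)) (refl (Eq Nat 1 1) (refl Nat 1))


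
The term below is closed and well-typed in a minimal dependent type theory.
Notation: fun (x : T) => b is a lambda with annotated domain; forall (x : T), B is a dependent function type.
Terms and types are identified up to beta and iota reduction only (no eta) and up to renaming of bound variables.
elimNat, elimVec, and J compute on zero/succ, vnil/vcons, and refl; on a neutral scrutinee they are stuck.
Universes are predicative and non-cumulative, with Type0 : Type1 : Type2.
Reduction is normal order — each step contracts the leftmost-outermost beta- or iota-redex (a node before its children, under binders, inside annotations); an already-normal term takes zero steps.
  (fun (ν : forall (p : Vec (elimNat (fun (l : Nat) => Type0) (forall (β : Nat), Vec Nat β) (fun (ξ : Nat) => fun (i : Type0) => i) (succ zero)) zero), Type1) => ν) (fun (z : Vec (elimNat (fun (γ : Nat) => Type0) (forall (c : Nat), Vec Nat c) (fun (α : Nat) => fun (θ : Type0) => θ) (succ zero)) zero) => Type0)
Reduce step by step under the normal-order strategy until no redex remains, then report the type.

reduction (normal order):
  (fun (ν : forall (p : Vec (elimNat (fun (l : Nat) => Type0) (forall (β : Nat), Vec Nat β) (fun (ξ : Nat) => fun (i : Type0) => i) (succ zero)) zero), Type1) => ν) (fun (z : Vec (elimNat (fun (γ : Nat) => Type0) (forall (c : Nat), Vec Nat c) (fun (α : Nat) => fun (θ : Type0) => θ) (succ zero)) zero) => Type0)
  ~> fun (ν : Vec (elimNat (fun (p : Nat) => Type0) (forall (l : Nat), Vec Nat l) (fun (β : Nat) => fun (ξ : Type0) => ξ) (succ zero)) zero) => Type0
  ~> fun (ν : Vec ((fun (p : Nat) => fun (l : Type0) => l) zero (elimNat (fun (β : Nat) => Type0) (forall (ξ : Nat), Vec Nat ξ) (fun (i : Nat) => fun (z : Type0) => z) zero)) zero) => Type0
  ~> fun (ν : Vec ((fun (p : Type0) => p) (elimNat (fun (l : Nat) => Type0) (forall (β : Nat), Vec Nat β) (fun (ξ : Nat) => fun (i : Type0) => i) zero)) zero) => Type0
  ~> fun (ν : Vec (elimNat (fun (p : Nat) => Type0) (forall (l : Nat), Vec Nat l) (fun (β : Nat) => fun (ξ : Type0) => ξ) zero) zero) => Type0
  ~> fun (ν : Vec (forall (p : Nat), Vec Nat p) zero) => Type0
inferred type:
  forall (ν : Vec (forall (p : Nat), Vec Nat p) zero), Type1


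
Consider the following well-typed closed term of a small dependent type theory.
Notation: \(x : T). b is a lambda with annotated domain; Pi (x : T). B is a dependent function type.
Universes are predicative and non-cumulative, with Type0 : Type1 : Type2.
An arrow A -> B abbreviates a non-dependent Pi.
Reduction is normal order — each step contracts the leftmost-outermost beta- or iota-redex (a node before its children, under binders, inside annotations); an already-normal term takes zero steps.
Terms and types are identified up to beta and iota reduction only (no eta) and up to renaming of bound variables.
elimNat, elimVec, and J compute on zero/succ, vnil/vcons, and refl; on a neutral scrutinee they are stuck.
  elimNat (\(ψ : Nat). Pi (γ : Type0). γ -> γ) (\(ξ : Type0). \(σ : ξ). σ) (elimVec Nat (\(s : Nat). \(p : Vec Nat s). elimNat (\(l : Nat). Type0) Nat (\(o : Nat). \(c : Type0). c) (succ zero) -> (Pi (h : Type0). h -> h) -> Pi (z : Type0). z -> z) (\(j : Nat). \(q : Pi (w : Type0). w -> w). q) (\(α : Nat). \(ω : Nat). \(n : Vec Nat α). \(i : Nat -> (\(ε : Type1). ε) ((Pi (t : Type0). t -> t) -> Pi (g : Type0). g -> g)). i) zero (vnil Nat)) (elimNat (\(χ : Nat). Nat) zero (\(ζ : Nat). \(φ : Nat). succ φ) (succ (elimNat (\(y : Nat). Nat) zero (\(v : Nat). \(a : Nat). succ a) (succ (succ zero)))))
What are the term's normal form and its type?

reduced normal form:
  \(ψ : Type0). \(γ : ψ). γ
type:
  Pi (ψ : Type0). ψ -> ψ
observation: 28 normal-order steps normalize the term, beginning with an elimVec iota-redex.


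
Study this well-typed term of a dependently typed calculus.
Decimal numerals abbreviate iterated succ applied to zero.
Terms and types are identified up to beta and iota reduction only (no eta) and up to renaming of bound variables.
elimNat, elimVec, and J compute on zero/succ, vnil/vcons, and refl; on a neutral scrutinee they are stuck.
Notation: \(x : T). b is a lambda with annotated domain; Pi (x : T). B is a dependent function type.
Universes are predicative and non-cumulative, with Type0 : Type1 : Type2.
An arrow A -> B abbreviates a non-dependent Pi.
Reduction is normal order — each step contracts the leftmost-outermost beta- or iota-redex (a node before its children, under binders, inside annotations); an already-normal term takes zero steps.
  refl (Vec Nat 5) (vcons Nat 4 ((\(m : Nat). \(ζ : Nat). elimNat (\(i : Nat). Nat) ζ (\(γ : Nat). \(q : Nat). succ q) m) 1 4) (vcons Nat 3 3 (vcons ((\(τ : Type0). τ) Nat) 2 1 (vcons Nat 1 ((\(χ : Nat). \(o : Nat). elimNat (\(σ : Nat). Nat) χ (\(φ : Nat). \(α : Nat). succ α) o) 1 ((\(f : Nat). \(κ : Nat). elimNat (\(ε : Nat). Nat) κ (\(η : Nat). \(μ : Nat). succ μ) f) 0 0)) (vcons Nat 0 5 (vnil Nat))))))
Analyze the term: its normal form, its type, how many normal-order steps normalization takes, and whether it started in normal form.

resulting normal form:
  refl (Vec Nat 5) (vcons Nat 4 5 (vcons Nat 3 3 (vcons Nat 2 1 (vcons Nat 1 1 (vcons Nat 0 5 (vnil Nat))))))
inferred type:
  Eq (Vec Nat 5) (vcons Nat 4 5 (vcons Nat 3 3 (vcons Nat 2 1 (vcons Nat 1 1 (vcons Nat 0 5 (vnil Nat)))))) (vcons Nat 4 5 (vcons Nat 3 3 (vcons Nat 2 1 (vcons Nat 1 1 (vcons Nat 0 5 (vnil Nat))))))
reduction steps (normal order): 13
term was already normal: no
first contracted redex: a beta-redex


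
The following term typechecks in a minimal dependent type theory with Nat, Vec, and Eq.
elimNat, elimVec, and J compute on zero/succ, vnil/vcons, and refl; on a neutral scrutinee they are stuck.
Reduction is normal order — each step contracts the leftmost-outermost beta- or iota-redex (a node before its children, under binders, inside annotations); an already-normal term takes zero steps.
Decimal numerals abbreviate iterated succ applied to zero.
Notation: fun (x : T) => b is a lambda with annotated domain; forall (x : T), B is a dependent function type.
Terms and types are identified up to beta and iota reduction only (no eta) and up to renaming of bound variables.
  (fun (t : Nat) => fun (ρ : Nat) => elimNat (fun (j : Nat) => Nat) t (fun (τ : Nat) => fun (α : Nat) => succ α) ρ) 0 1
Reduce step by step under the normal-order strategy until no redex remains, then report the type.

normal-order reduction:
  (fun (t : Nat) => fun (ρ : Nat) => elimNat (fun (j : Nat) => Nat) t (fun (τ : Nat) => fun (α : Nat) => succ α) ρ) 0 1
  ~> (fun (t : Nat) => elimNat (fun (ρ : Nat) => Nat) 0 (fun (j : Nat) => fun (τ : Nat) => succ τ) t) 1
  ~> elimNat (fun (t : Nat) => Nat) 0 (fun (ρ : Nat) => fun (j : Nat) => succ j) 1
  ~> (fun (t : Nat) => fun (ρ : Nat) => succ ρ) 0 (elimNat (fun (j : Nat) => Nat) 0 (fun (τ : Nat) => fun (α : Nat) => succ α) 0)
  ~> (fun (t : Nat) => succ t) (elimNat (fun (ρ : Nat) => Nat) 0 (fun (j : Nat) => fun (τ : Nat) => succ τ) 0)
  ~> succ (elimNat (fun (t : Nat) => Nat) 0 (fun (ρ : Nat) => fun (j : Nat) => succ j) 0)
  ~> 1
inferred type:
  Nat


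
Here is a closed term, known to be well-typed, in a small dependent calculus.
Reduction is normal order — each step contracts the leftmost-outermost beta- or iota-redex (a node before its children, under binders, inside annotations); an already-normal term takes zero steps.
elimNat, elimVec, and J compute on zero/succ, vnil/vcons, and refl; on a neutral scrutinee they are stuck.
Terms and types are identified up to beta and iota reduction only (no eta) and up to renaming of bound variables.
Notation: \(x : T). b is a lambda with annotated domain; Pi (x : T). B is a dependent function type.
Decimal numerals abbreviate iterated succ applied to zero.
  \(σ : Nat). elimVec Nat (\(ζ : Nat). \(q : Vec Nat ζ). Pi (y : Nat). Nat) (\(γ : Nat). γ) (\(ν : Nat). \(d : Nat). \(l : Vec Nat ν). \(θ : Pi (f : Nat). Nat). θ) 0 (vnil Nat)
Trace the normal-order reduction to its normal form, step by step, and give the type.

normal-order reduction:
  \(σ : Nat). elimVec Nat (\(ζ : Nat). \(q : Vec Nat ζ). Pi (y : Nat). Nat) (\(γ : Nat). γ) (\(ν : Nat). \(d : Nat). \(l : Vec Nat ν). \(θ : Pi (f : Nat). Nat). θ) 0 (vnil Nat)
  ~> \(σ : Nat). \(ζ : Nat). ζ
the term's type:
  Pi (σ : Nat). Pi (ζ : Nat). Nat


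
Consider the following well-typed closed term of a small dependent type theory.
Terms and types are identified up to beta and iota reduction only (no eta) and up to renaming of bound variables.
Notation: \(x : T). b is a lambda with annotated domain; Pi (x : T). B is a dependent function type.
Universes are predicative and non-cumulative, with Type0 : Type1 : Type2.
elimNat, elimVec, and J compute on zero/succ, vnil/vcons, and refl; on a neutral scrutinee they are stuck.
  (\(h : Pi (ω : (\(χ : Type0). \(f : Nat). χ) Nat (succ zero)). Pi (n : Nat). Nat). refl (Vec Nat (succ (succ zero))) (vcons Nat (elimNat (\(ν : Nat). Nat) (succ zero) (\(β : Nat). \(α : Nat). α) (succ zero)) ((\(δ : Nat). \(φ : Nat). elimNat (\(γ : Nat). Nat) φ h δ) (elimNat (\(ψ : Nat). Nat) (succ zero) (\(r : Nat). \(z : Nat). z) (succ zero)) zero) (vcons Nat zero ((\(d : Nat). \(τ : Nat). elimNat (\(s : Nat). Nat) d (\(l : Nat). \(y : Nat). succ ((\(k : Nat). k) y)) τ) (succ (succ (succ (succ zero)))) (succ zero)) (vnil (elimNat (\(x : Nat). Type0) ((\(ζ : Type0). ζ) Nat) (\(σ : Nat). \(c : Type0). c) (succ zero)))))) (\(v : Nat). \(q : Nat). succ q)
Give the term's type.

type:
  Eq (Vec Nat (succ (succ zero))) (vcons Nat (succ zero) (succ zero) (vcons Nat zero (succ (succ (succ (succ (succ zero))))) (vnil Nat))) (vcons Nat (succ zero) (succ zero) (vcons Nat zero (succ (succ (succ (succ (succ zero))))) (vnil Nat)))


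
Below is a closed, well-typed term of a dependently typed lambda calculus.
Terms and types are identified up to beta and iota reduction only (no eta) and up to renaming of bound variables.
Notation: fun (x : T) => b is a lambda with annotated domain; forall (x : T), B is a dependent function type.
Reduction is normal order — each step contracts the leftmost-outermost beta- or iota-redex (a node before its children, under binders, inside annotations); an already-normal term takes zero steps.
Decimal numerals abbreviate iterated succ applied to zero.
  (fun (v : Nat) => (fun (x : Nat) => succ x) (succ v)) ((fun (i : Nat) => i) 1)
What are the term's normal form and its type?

normal form:
  3
inferred type:
  Nat
observation: the term reaches its normal form after 3 normal-order steps.
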